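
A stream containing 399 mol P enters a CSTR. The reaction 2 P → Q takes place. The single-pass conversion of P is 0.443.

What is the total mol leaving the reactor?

311 mol

P reacted = 0.443 × 399 = 176.8 mol; ν_P = −2, so ξ = 176.8/2 = 88.38 mol.
Outlet amounts (n = n₀ + ν ξ):
  P: 399 − 2(88.38) = 222.2
  Q: 0 + 1(88.38) = 88.38
Total out = 222.2 + 88.38 = 310.6 mol.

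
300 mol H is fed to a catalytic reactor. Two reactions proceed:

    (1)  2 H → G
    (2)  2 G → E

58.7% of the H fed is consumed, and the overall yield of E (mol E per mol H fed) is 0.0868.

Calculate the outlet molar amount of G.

36 mol

Conversion of H: H consumed = 2ξ₁ = 0.587 × 300 → ξ₁ = 88.05 mol.
Yield of E: 1ξ₂ / 300 = 0.0868 → ξ₂ = 26.04 mol.
Outlet amounts (n = n₀ + Σ ν·ξ):
  H: 300 − 2(88.05) = 123.9
  G: 0 + 1(88.05) − 2(26.04) = 35.97
  E: 0 + 1(26.04) = 26.04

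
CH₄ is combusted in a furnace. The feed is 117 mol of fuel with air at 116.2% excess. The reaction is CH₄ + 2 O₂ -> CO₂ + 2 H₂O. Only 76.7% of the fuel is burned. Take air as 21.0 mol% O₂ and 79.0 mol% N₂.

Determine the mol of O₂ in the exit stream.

Stoichiometric O₂ = 2 × 117 = 234 mol; O₂ fed = 234 × 2.162 = 505.9 mol.
N₂ fed = 505.9 × 79/21 = 1903 mol.
Fuel reacted = 0.767 × 117 → ξ = 89.74 mol.
Outlet (n = n₀ + ν ξ):
  CH₄: 117 − 1(89.74) = 27.26
  O₂: 505.9 − 2(89.74) = 326.4
  N₂: 1903 (inert)
  CO₂: 0 + 1(89.74) = 89.74
  H₂O: 0 + 2(89.74) = 179.5

326 mol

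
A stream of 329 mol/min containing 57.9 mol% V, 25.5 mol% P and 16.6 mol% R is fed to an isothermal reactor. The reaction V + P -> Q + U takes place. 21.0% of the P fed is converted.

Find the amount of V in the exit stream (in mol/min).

173 mol/min

P reacted = 0.21 × 83.89 = 17.62 mol/min; ν_P = −1, so ξ = 17.62/1 = 17.62 mol/min.
Outlet amounts (n = n₀ + ν ξ):
  V: 190.5 − 1(17.62) = 172.9
  P: 83.89 − 1(17.62) = 66.28
  Q: 0 + 1(17.62) = 17.62
  U: 0 + 1(17.62) = 17.62
  R: 54.61 (inert)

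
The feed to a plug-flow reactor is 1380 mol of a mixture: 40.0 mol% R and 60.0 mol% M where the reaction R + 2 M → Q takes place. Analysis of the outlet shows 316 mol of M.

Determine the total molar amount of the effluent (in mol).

868 mol

For M: n = n₀ − 2ξ → 316 = 828 − 2ξ, giving ξ = 256 mol.
Outlet amounts (n = n₀ + ν ξ):
  R: 552 − 1(256) = 296
  M: 828 − 2(256) = 316
  Q: 0 + 1(256) = 256
Total out = 296 + 316 + 256 = 868 mol.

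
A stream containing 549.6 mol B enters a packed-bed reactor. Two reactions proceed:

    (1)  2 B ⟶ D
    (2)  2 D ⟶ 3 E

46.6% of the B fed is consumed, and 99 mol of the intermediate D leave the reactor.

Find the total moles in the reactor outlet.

Conversion of B: B consumed = 2ξ₁ = 0.466 × 549.6 → ξ₁ = 128.1 mol.
D balance: n_D = 0 + 1ξ₁ − 2ξ₂ = 99 → ξ₂ = (1·128.1 − 99)/2 = 14.53 mol.
Outlet amounts (n = n₀ + Σ ν·ξ):
  B: 549.6 − 2(128.1) = 293.5
  D: 0 + 1(128.1) − 2(14.53) = 99
  E: 0 + 3(14.53) = 43.59
Total out = 293.5 + 99 + 43.59 = 436.1 mol.

436 mol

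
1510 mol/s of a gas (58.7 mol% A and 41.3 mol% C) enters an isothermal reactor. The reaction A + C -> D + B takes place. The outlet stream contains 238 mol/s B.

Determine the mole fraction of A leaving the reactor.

For B: n = n₀ + 1ξ → 238 = 0 + 1ξ, giving ξ = 238 mol/s.
Outlet amounts (n = n₀ + ν ξ):
  A: 886.4 − 1(238) = 648.4
  C: 623.6 − 1(238) = 385.6
  D: 0 + 1(238) = 238
  B: 0 + 1(238) = 238
Total out = 1510 mol/s; y_A = 648.4 / 1510 = 0.4294.

0.429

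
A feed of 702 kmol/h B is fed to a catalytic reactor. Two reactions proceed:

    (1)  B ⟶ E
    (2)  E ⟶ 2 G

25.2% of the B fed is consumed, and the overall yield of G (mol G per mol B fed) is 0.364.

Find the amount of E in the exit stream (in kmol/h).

Conversion of B: B consumed = 1ξ₁ = 0.252 × 702 → ξ₁ = 176.9 kmol/h.
Yield of G: 2ξ₂ / 702 = 0.364 → ξ₂ = 127.8 kmol/h.
Outlet amounts (n = n₀ + Σ ν·ξ):
  B: 702 − 1(176.9) = 525.1
  E: 0 + 1(176.9) − 1(127.8) = 49.14
  G: 0 + 2(127.8) = 255.5

49.1 kmol/h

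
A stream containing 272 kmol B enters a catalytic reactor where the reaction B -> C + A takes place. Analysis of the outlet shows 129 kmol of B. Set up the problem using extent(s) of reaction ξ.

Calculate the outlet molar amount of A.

For B: n = n₀ − 1ξ → 129 = 272 − 1ξ, giving ξ = 143 kmol.
Outlet amounts (n = n₀ + ν ξ):
  B: 272 − 1(143) = 129
  C: 0 + 1(143) = 143
  A: 0 + 1(143) = 143

143 kmol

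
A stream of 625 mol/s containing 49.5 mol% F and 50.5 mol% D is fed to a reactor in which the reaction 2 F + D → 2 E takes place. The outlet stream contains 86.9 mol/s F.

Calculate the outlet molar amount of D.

204 mol/s

For F: n = n₀ − 2ξ → 86.9 = 309.4 − 2ξ, giving ξ = 111.2 mol/s.
Outlet amounts (n = n₀ + ν ξ):
  F: 309.4 − 2(111.2) = 86.9
  D: 315.6 − 1(111.2) = 204.4
  E: 0 + 2(111.2) = 222.5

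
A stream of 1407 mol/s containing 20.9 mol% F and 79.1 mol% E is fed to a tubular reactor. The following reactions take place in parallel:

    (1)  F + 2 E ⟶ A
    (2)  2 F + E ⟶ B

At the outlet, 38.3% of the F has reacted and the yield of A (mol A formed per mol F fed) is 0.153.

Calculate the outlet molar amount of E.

Yield of A: 1ξ₁ / 294.1 = 0.153 → ξ₁ = 44.99 mol/s.
Conversion of F: 1ξ₁ + 2ξ₂ = 0.383 × 294.1 = 112.6 → ξ₂ = 33.82 mol/s.
Outlet amounts (n = n₀ + Σ ν·ξ):
  F: 294.1 − 1(44.99) − 2(33.82) = 181.4
  E: 1113 − 2(44.99) − 1(33.82) = 989.1
  A: 0 + 1(44.99) = 44.99
  B: 0 + 1(33.82) = 33.82

989 mol/s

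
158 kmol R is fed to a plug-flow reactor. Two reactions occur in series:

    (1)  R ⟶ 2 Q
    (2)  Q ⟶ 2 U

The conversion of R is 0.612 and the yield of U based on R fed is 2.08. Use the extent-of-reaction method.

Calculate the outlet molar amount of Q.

Conversion of R: R consumed = 1ξ₁ = 0.612 × 158 → ξ₁ = 96.7 kmol.
Yield of U: 2ξ₂ / 158 = 2.08 → ξ₂ = 164.3 kmol.
Outlet amounts (n = n₀ + Σ ν·ξ):
  R: 158 − 1(96.7) = 61.3
  Q: 0 + 2(96.7) − 1(164.3) = 29.07
  U: 0 + 2(164.3) = 328.6

29.1 kmol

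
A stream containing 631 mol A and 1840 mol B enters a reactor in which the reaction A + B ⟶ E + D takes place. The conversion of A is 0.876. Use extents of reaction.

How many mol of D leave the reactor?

553 mol

A reacted = 0.876 × 631 = 552.8 mol; ν_A = −1, so ξ = 552.8/1 = 552.8 mol.
Outlet amounts (n = n₀ + ν ξ):
  A: 631 − 1(552.8) = 78.24
  B: 1840 − 1(552.8) = 1287
  E: 0 + 1(552.8) = 552.8
  D: 0 + 1(552.8) = 552.8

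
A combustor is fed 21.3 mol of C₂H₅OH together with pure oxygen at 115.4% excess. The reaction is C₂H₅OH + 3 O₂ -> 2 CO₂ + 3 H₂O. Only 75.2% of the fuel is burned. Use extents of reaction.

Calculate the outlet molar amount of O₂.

89.6 mol

Stoichiometric O₂ = 3 × 21.3 = 63.9 mol; O₂ fed = 63.9 × 2.154 = 137.6 mol.
Fuel reacted = 0.752 × 21.3 → ξ = 16.02 mol.
Outlet (n = n₀ + ν ξ):
  C₂H₅OH: 21.3 − 1(16.02) = 5.282
  O₂: 137.6 − 3(16.02) = 89.59
  CO₂: 0 + 2(16.02) = 32.04
  H₂O: 0 + 3(16.02) = 48.05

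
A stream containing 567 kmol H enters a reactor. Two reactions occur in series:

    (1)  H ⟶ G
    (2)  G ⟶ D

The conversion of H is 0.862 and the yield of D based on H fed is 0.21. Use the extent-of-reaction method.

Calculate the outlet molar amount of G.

370 kmol

Conversion of H: H consumed = 1ξ₁ = 0.862 × 567 → ξ₁ = 488.8 kmol.
Yield of D: 1ξ₂ / 567 = 0.21 → ξ₂ = 119.1 kmol.
Outlet amounts (n = n₀ + Σ ν·ξ):
  H: 567 − 1(488.8) = 78.25
  G: 0 + 1(488.8) − 1(119.1) = 369.7
  D: 0 + 1(119.1) = 119.1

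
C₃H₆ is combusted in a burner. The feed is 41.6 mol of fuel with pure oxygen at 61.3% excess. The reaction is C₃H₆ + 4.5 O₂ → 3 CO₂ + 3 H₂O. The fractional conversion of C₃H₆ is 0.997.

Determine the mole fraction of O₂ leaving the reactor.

Stoichiometric O₂ = 4.5 × 41.6 = 187.2 mol; O₂ fed = 187.2 × 1.613 = 302 mol.
Fuel reacted = 0.997 × 41.6 → ξ = 41.48 mol.
Outlet (n = n₀ + ν ξ):
  C₃H₆: 41.6 − 1(41.48) = 0.1248
  O₂: 302 − 4.5(41.48) = 115.3
  CO₂: 0 + 3(41.48) = 124.4
  H₂O: 0 + 3(41.48) = 124.4
Total out = 364.3 mol; y_O₂ = 115.3 / 364.3 = 0.3165.

0.317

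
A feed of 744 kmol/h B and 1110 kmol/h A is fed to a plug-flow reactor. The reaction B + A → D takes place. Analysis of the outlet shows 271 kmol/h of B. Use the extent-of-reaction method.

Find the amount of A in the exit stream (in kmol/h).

637 kmol/h

For B: n = n₀ − 1ξ → 271 = 744 − 1ξ, giving ξ = 473 kmol/h.
Outlet amounts (n = n₀ + ν ξ):
  B: 744 − 1(473) = 271
  A: 1110 − 1(473) = 637
  D: 0 + 1(473) = 473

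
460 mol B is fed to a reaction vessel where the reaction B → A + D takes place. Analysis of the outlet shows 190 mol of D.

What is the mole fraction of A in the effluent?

0.292

For D: n = n₀ + 1ξ → 190 = 0 + 1ξ, giving ξ = 190 mol.
Outlet amounts (n = n₀ + ν ξ):
  B: 460 − 1(190) = 270
  A: 0 + 1(190) = 190
  D: 0 + 1(190) = 190
Total out = 650 mol; y_A = 190 / 650 = 0.2923.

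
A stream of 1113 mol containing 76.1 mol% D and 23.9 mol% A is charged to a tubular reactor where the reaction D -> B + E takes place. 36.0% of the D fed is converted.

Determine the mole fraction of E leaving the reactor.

D reacted = 0.36 × 847 = 304.9 mol; ν_D = −1, so ξ = 304.9/1 = 304.9 mol.
Outlet amounts (n = n₀ + ν ξ):
  D: 847 − 1(304.9) = 542.1
  B: 0 + 1(304.9) = 304.9
  E: 0 + 1(304.9) = 304.9
  A: 266 (inert)
Total out = 1418 mol; y_E = 304.9 / 1418 = 0.215.

0.215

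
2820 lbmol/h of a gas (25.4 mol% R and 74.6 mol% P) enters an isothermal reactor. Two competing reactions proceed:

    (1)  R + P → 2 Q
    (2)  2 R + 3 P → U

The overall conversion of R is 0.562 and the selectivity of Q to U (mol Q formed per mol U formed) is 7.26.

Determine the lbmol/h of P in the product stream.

Conversion of R: R consumed = 0.562 × 716.3 = 402.5 lbmol/h = 1ξ₁ + 2ξ₂.
Selectivity: 2ξ₁ / (1ξ₂) = 7.26 → ξ₁ = 3.63 ξ₂.
Substitute: (1·3.63 + 2) ξ₂ = 402.5 → ξ₂ = 71.5 lbmol/h, ξ₁ = 259.5 lbmol/h.
Outlet amounts (n = n₀ + Σ ν·ξ):
  R: 716.3 − 1(259.5) − 2(71.5) = 313.7
  P: 2104 − 1(259.5) − 3(71.5) = 1630
  Q: 0 + 2(259.5) = 519.1
  U: 0 + 1(71.5) = 71.5

1630 lbmol/h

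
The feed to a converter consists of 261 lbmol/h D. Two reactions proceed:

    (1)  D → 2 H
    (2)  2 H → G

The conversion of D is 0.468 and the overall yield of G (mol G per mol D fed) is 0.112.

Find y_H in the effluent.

Conversion of D: D consumed = 1ξ₁ = 0.468 × 261 → ξ₁ = 122.1 lbmol/h.
Yield of G: 1ξ₂ / 261 = 0.112 → ξ₂ = 29.23 lbmol/h.
Outlet amounts (n = n₀ + Σ ν·ξ):
  D: 261 − 1(122.1) = 138.9
  H: 0 + 2(122.1) − 2(29.23) = 185.8
  G: 0 + 1(29.23) = 29.23
Total out = 353.9 lbmol/h; y_H = 185.8 / 353.9 = 0.5251.

0.525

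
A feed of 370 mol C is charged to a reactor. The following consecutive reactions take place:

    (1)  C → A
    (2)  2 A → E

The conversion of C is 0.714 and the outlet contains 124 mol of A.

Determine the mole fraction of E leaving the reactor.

Conversion of C: C consumed = 1ξ₁ = 0.714 × 370 → ξ₁ = 264.2 mol.
A balance: n_A = 0 + 1ξ₁ − 2ξ₂ = 124 → ξ₂ = (1·264.2 − 124)/2 = 70.09 mol.
Outlet amounts (n = n₀ + Σ ν·ξ):
  C: 370 − 1(264.2) = 105.8
  A: 0 + 1(264.2) − 2(70.09) = 124
  E: 0 + 1(70.09) = 70.09
Total out = 299.9 mol; y_E = 70.09 / 299.9 = 0.2337.

0.234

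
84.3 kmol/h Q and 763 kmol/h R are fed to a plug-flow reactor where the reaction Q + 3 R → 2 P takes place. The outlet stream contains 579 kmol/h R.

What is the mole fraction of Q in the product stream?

0.0317

For R: n = n₀ − 3ξ → 579 = 763 − 3ξ, giving ξ = 61.33 kmol/h.
Outlet amounts (n = n₀ + ν ξ):
  Q: 84.3 − 1(61.33) = 22.97
  R: 763 − 3(61.33) = 579
  P: 0 + 2(61.33) = 122.7
Total out = 724.6 kmol/h; y_Q = 22.97 / 724.6 = 0.03169.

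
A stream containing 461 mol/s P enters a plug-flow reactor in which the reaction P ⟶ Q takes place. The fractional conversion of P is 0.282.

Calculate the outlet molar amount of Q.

130 mol/s

P reacted = 0.282 × 461 = 130 mol/s; ν_P = −1, so ξ = 130/1 = 130 mol/s.
Outlet amounts (n = n₀ + ν ξ):
  P: 461 − 1(130) = 331
  Q: 0 + 1(130) = 130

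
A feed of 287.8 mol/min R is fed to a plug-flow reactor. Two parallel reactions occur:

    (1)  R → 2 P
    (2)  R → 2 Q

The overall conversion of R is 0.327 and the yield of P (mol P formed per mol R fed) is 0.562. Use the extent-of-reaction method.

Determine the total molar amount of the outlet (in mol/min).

Yield of P: 2ξ₁ / 287.8 = 0.562 → ξ₁ = 80.87 mol/min.
Conversion of R: 1ξ₁ + 1ξ₂ = 0.327 × 287.8 = 94.11 → ξ₂ = 13.24 mol/min.
Outlet amounts (n = n₀ + Σ ν·ξ):
  R: 287.8 − 1(80.87) − 1(13.24) = 193.7
  P: 0 + 2(80.87) = 161.7
  Q: 0 + 2(13.24) = 26.48
Total out = 193.7 + 161.7 + 26.48 = 381.9 mol/min.

382 mol/min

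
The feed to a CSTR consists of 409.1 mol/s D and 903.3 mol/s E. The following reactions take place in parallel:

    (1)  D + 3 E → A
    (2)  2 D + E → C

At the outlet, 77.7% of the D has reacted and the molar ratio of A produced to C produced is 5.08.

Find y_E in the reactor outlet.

Conversion of D: D consumed = 0.777 × 409.1 = 317.9 mol/s = 1ξ₁ + 2ξ₂.
Selectivity: 1ξ₁ / (1ξ₂) = 5.08 → ξ₁ = 5.08 ξ₂.
Substitute: (1·5.08 + 2) ξ₂ = 317.9 → ξ₂ = 44.9 mol/s, ξ₁ = 228.1 mol/s.
Outlet amounts (n = n₀ + Σ ν·ξ):
  D: 409.1 − 1(228.1) − 2(44.9) = 91.23
  E: 903.3 − 3(228.1) − 1(44.9) = 174.2
  A: 0 + 1(228.1) = 228.1
  C: 0 + 1(44.9) = 44.9
Total out = 538.4 mol/s; y_E = 174.2 / 538.4 = 0.3235.

0.324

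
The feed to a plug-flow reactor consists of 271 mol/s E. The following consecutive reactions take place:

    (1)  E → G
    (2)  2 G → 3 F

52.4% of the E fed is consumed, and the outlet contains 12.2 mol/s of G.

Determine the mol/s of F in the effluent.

195 mol/s

Conversion of E: E consumed = 1ξ₁ = 0.524 × 271 → ξ₁ = 142 mol/s.
G balance: n_G = 0 + 1ξ₁ − 2ξ₂ = 12.2 → ξ₂ = (1·142 − 12.2)/2 = 64.9 mol/s.
Outlet amounts (n = n₀ + Σ ν·ξ):
  E: 271 − 1(142) = 129
  G: 0 + 1(142) − 2(64.9) = 12.2
  F: 0 + 3(64.9) = 194.7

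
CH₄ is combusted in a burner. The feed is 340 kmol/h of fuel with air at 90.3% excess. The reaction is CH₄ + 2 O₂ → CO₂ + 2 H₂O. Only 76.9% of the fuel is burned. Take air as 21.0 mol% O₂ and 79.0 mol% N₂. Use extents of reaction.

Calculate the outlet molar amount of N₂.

4870 kmol/h

Stoichiometric O₂ = 2 × 340 = 680 kmol/h; O₂ fed = 680 × 1.903 = 1294 kmol/h.
N₂ fed = 1294 × 79/21 = 4868 kmol/h.
Fuel reacted = 0.769 × 340 → ξ = 261.5 kmol/h.
Outlet (n = n₀ + ν ξ):
  CH₄: 340 − 1(261.5) = 78.54
  O₂: 1294 − 2(261.5) = 771.1
  N₂: 4868 (inert)
  CO₂: 0 + 1(261.5) = 261.5
  H₂O: 0 + 2(261.5) = 522.9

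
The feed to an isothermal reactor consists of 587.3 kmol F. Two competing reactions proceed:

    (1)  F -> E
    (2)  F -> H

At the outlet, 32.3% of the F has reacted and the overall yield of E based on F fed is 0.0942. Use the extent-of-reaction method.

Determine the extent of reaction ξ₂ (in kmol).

Yield of E: 1ξ₁ / 587.3 = 0.0942 → ξ₁ = 55.32 kmol.
Conversion of F: 1ξ₁ + 1ξ₂ = 0.323 × 587.3 = 189.7 → ξ₂ = 134.4 kmol.
Outlet amounts (n = n₀ + Σ ν·ξ):
  F: 587.3 − 1(55.32) − 1(134.4) = 397.6
  E: 0 + 1(55.32) = 55.32
  H: 0 + 1(134.4) = 134.4

ξ₂ = 134 kmol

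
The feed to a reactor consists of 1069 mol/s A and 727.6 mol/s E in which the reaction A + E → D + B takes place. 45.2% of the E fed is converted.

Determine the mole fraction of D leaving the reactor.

E reacted = 0.452 × 727.6 = 328.9 mol/s; ν_E = −1, so ξ = 328.9/1 = 328.9 mol/s.
Outlet amounts (n = n₀ + ν ξ):
  A: 1069 − 1(328.9) = 740.1
  E: 727.6 − 1(328.9) = 398.7
  D: 0 + 1(328.9) = 328.9
  B: 0 + 1(328.9) = 328.9
Total out = 1797 mol/s; y_D = 328.9 / 1797 = 0.1831.

0.183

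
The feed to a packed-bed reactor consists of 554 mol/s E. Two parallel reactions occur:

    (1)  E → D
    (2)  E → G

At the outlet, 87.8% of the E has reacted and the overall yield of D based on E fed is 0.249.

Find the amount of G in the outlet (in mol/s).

Yield of D: 1ξ₁ / 554 = 0.249 → ξ₁ = 137.9 mol/s.
Conversion of E: 1ξ₁ + 1ξ₂ = 0.878 × 554 = 486.4 → ξ₂ = 348.5 mol/s.
Outlet amounts (n = n₀ + Σ ν·ξ):
  E: 554 − 1(137.9) − 1(348.5) = 67.59
  D: 0 + 1(137.9) = 137.9
  G: 0 + 1(348.5) = 348.5

348 mol/s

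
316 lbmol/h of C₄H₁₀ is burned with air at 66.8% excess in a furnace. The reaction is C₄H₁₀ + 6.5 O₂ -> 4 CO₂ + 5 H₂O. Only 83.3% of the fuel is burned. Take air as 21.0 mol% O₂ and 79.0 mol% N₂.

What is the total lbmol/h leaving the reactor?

Stoichiometric O₂ = 6.5 × 316 = 2054 lbmol/h; O₂ fed = 2054 × 1.668 = 3426 lbmol/h.
N₂ fed = 3426 × 79/21 = 12890 lbmol/h.
Fuel reacted = 0.833 × 316 → ξ = 263.2 lbmol/h.
Outlet (n = n₀ + ν ξ):
  C₄H₁₀: 316 − 1(263.2) = 52.77
  O₂: 3426 − 6.5(263.2) = 1715
  N₂: 12890 (inert)
  CO₂: 0 + 4(263.2) = 1053
  H₂O: 0 + 5(263.2) = 1316
Total out = 52.77 + 1715 + 12890 + 1053 + 1316 = 17030 lbmol/h.

17000 lbmol/h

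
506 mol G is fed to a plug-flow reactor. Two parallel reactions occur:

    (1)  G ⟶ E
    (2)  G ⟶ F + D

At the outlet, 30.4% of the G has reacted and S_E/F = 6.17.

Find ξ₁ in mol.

Conversion of G: G consumed = 0.304 × 506 = 153.8 mol = 1ξ₁ + 1ξ₂.
Selectivity: 1ξ₁ / (1ξ₂) = 6.17 → ξ₁ = 6.17 ξ₂.
Substitute: (1·6.17 + 1) ξ₂ = 153.8 → ξ₂ = 21.45 mol, ξ₁ = 132.4 mol.
Outlet amounts (n = n₀ + Σ ν·ξ):
  G: 506 − 1(132.4) − 1(21.45) = 352.2
  E: 0 + 1(132.4) = 132.4
  F: 0 + 1(21.45) = 21.45
  D: 0 + 1(21.45) = 21.45

ξ₁ = 132 mol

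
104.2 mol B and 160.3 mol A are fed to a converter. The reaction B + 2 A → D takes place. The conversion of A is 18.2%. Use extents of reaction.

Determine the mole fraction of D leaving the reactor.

0.062

A reacted = 0.182 × 160.3 = 29.17 mol; ν_A = −2, so ξ = 29.17/2 = 14.59 mol.
Outlet amounts (n = n₀ + ν ξ):
  B: 104.2 − 1(14.59) = 89.61
  A: 160.3 − 2(14.59) = 131.1
  D: 0 + 1(14.59) = 14.59
Total out = 235.3 mol; y_D = 14.59 / 235.3 = 0.06199.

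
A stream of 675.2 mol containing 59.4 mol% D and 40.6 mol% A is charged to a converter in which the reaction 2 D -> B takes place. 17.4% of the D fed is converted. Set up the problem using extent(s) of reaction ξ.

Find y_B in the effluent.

0.0545

D reacted = 0.174 × 401.1 = 69.79 mol; ν_D = −2, so ξ = 69.79/2 = 34.89 mol.
Outlet amounts (n = n₀ + ν ξ):
  D: 401.1 − 2(34.89) = 331.3
  B: 0 + 1(34.89) = 34.89
  A: 274.1 (inert)
Total out = 640.3 mol; y_B = 34.89 / 640.3 = 0.05449.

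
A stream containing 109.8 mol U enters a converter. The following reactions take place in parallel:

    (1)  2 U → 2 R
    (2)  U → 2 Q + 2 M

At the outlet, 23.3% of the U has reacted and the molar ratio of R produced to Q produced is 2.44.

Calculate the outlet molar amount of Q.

Conversion of U: U consumed = 0.233 × 109.8 = 25.58 mol = 2ξ₁ + 1ξ₂.
Selectivity: 2ξ₁ / (2ξ₂) = 2.44 → ξ₁ = 2.44 ξ₂.
Substitute: (2·2.44 + 1) ξ₂ = 25.58 → ξ₂ = 4.351 mol, ξ₁ = 10.62 mol.
Outlet amounts (n = n₀ + Σ ν·ξ):
  U: 109.8 − 2(10.62) − 1(4.351) = 84.22
  R: 0 + 2(10.62) = 21.23
  Q: 0 + 2(4.351) = 8.702
  M: 0 + 2(4.351) = 8.702

8.7 mol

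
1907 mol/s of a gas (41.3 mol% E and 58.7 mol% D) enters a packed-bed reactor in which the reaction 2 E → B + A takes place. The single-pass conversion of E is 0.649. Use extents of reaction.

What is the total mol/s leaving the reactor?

E reacted = 0.649 × 787.6 = 511.1 mol/s; ν_E = −2, so ξ = 511.1/2 = 255.6 mol/s.
Outlet amounts (n = n₀ + ν ξ):
  E: 787.6 − 2(255.6) = 276.4
  B: 0 + 1(255.6) = 255.6
  A: 0 + 1(255.6) = 255.6
  D: 1119 (inert)
Total out = 276.4 + 255.6 + 255.6 + 1119 = 1907 mol/s.

1910 mol/s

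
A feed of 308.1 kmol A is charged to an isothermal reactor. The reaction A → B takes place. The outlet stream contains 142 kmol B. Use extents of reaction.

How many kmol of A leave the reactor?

For B: n = n₀ + 1ξ → 142 = 0 + 1ξ, giving ξ = 142 kmol.
Outlet amounts (n = n₀ + ν ξ):
  A: 308.1 − 1(142) = 166.1
  B: 0 + 1(142) = 142

166 kmol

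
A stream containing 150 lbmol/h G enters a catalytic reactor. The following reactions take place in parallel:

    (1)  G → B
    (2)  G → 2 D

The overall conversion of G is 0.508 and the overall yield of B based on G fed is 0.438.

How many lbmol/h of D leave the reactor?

Yield of B: 1ξ₁ / 150 = 0.438 → ξ₁ = 65.7 lbmol/h.
Conversion of G: 1ξ₁ + 1ξ₂ = 0.508 × 150 = 76.2 → ξ₂ = 10.5 lbmol/h.
Outlet amounts (n = n₀ + Σ ν·ξ):
  G: 150 − 1(65.7) − 1(10.5) = 73.8
  B: 0 + 1(65.7) = 65.7
  D: 0 + 2(10.5) = 21

21 lbmol/h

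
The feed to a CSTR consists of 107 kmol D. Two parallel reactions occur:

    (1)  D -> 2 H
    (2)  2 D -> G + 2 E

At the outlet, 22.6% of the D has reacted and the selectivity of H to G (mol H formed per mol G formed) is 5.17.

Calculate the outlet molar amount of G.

Conversion of D: D consumed = 0.226 × 107 = 24.18 kmol = 1ξ₁ + 2ξ₂.
Selectivity: 2ξ₁ / (1ξ₂) = 5.17 → ξ₁ = 2.585 ξ₂.
Substitute: (1·2.585 + 2) ξ₂ = 24.18 → ξ₂ = 5.274 kmol, ξ₁ = 13.63 kmol.
Outlet amounts (n = n₀ + Σ ν·ξ):
  D: 107 − 1(13.63) − 2(5.274) = 82.82
  H: 0 + 2(13.63) = 27.27
  G: 0 + 1(5.274) = 5.274
  E: 0 + 2(5.274) = 10.55

5.27 kmol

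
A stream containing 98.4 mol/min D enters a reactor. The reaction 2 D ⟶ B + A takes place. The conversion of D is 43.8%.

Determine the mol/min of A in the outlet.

D reacted = 0.438 × 98.4 = 43.1 mol/min; ν_D = −2, so ξ = 43.1/2 = 21.55 mol/min.
Outlet amounts (n = n₀ + ν ξ):
  D: 98.4 − 2(21.55) = 55.3
  B: 0 + 1(21.55) = 21.55
  A: 0 + 1(21.55) = 21.55

21.5 mol/min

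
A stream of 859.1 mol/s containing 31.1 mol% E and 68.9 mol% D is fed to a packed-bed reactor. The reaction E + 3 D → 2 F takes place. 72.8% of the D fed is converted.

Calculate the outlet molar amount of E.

124 mol/s

D reacted = 0.728 × 591.9 = 430.9 mol/s; ν_D = −3, so ξ = 430.9/3 = 143.6 mol/s.
Outlet amounts (n = n₀ + ν ξ):
  E: 267.2 − 1(143.6) = 123.5
  D: 591.9 − 3(143.6) = 161
  F: 0 + 2(143.6) = 287.3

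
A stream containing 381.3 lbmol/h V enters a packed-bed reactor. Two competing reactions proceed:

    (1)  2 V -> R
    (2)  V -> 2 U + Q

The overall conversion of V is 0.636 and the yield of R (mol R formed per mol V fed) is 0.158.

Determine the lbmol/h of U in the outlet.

244 lbmol/h

Yield of R: 1ξ₁ / 381.3 = 0.158 → ξ₁ = 60.25 lbmol/h.
Conversion of V: 2ξ₁ + 1ξ₂ = 0.636 × 381.3 = 242.5 → ξ₂ = 122 lbmol/h.
Outlet amounts (n = n₀ + Σ ν·ξ):
  V: 381.3 − 2(60.25) − 1(122) = 138.8
  R: 0 + 1(60.25) = 60.25
  U: 0 + 2(122) = 244
  Q: 0 + 1(122) = 122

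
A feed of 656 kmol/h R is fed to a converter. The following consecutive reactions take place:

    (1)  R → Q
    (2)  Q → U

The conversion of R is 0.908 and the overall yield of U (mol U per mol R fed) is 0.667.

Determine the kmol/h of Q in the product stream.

158 kmol/h

Conversion of R: R consumed = 1ξ₁ = 0.908 × 656 → ξ₁ = 595.6 kmol/h.
Yield of U: 1ξ₂ / 656 = 0.667 → ξ₂ = 437.6 kmol/h.
Outlet amounts (n = n₀ + Σ ν·ξ):
  R: 656 − 1(595.6) = 60.35
  Q: 0 + 1(595.6) − 1(437.6) = 158.1
  U: 0 + 1(437.6) = 437.6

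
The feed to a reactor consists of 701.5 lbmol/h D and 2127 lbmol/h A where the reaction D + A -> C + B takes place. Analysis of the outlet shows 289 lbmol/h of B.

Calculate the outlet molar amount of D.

412 lbmol/h

For B: n = n₀ + 1ξ → 289 = 0 + 1ξ, giving ξ = 289 lbmol/h.
Outlet amounts (n = n₀ + ν ξ):
  D: 701.5 − 1(289) = 412.5
  A: 2127 − 1(289) = 1838
  C: 0 + 1(289) = 289
  B: 0 + 1(289) = 289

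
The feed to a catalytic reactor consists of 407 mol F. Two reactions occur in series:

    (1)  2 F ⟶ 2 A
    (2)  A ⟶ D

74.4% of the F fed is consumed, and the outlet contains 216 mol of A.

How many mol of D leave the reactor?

Conversion of F: F consumed = 2ξ₁ = 0.744 × 407 → ξ₁ = 151.4 mol.
A balance: n_A = 0 + 2ξ₁ − 1ξ₂ = 216 → ξ₂ = (2·151.4 − 216)/1 = 86.81 mol.
Outlet amounts (n = n₀ + Σ ν·ξ):
  F: 407 − 2(151.4) = 104.2
  A: 0 + 2(151.4) − 1(86.81) = 216
  D: 0 + 1(86.81) = 86.81

86.8 mol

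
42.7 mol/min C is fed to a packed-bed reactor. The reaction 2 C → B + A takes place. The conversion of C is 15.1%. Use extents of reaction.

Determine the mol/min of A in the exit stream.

C reacted = 0.151 × 42.7 = 6.448 mol/min; ν_C = −2, so ξ = 6.448/2 = 3.224 mol/min.
Outlet amounts (n = n₀ + ν ξ):
  C: 42.7 − 2(3.224) = 36.25
  B: 0 + 1(3.224) = 3.224
  A: 0 + 1(3.224) = 3.224

3.22 mol/min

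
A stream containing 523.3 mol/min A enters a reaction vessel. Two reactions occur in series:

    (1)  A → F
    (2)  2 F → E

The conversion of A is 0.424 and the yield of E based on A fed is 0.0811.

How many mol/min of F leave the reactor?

137 mol/min

Conversion of A: A consumed = 1ξ₁ = 0.424 × 523.3 → ξ₁ = 221.9 mol/min.
Yield of E: 1ξ₂ / 523.3 = 0.0811 → ξ₂ = 42.44 mol/min.
Outlet amounts (n = n₀ + Σ ν·ξ):
  A: 523.3 − 1(221.9) = 301.4
  F: 0 + 1(221.9) − 2(42.44) = 137
  E: 0 + 1(42.44) = 42.44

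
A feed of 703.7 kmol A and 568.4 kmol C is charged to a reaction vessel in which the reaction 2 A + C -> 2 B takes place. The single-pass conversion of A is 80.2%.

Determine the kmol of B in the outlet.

A reacted = 0.802 × 703.7 = 564.4 kmol; ν_A = −2, so ξ = 564.4/2 = 282.2 kmol.
Outlet amounts (n = n₀ + ν ξ):
  A: 703.7 − 2(282.2) = 139.3
  C: 568.4 − 1(282.2) = 286.2
  B: 0 + 2(282.2) = 564.4

564 kmol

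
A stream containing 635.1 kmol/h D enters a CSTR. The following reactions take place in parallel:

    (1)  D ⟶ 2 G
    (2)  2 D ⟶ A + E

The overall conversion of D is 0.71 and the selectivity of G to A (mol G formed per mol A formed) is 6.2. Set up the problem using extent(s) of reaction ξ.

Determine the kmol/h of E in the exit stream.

Conversion of D: D consumed = 0.71 × 635.1 = 450.9 kmol/h = 1ξ₁ + 2ξ₂.
Selectivity: 2ξ₁ / (1ξ₂) = 6.2 → ξ₁ = 3.1 ξ₂.
Substitute: (1·3.1 + 2) ξ₂ = 450.9 → ξ₂ = 88.42 kmol/h, ξ₁ = 274.1 kmol/h.
Outlet amounts (n = n₀ + Σ ν·ξ):
  D: 635.1 − 1(274.1) − 2(88.42) = 184.2
  G: 0 + 2(274.1) = 548.2
  A: 0 + 1(88.42) = 88.42
  E: 0 + 1(88.42) = 88.42

88.4 kmol/h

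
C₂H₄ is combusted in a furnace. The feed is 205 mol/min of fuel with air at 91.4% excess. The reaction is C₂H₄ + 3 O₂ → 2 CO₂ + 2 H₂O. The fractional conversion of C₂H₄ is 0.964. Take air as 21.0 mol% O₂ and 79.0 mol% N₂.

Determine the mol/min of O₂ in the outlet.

584 mol/min

Stoichiometric O₂ = 3 × 205 = 615 mol/min; O₂ fed = 615 × 1.914 = 1177 mol/min.
N₂ fed = 1177 × 79/21 = 4428 mol/min.
Fuel reacted = 0.964 × 205 → ξ = 197.6 mol/min.
Outlet (n = n₀ + ν ξ):
  C₂H₄: 205 − 1(197.6) = 7.38
  O₂: 1177 − 3(197.6) = 584.3
  N₂: 4428 (inert)
  CO₂: 0 + 2(197.6) = 395.2
  H₂O: 0 + 2(197.6) = 395.2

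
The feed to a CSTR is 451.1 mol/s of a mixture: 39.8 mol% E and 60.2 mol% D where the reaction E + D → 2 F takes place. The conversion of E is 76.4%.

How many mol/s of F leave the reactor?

274 mol/s

E reacted = 0.764 × 179.5 = 137.2 mol/s; ν_E = −1, so ξ = 137.2/1 = 137.2 mol/s.
Outlet amounts (n = n₀ + ν ξ):
  E: 179.5 − 1(137.2) = 42.37
  D: 271.6 − 1(137.2) = 134.4
  F: 0 + 2(137.2) = 274.3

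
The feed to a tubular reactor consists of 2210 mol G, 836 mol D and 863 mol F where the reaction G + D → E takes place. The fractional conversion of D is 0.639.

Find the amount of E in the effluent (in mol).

534 mol

D reacted = 0.639 × 836 = 534.2 mol; ν_D = −1, so ξ = 534.2/1 = 534.2 mol.
Outlet amounts (n = n₀ + ν ξ):
  G: 2210 − 1(534.2) = 1676
  D: 836 − 1(534.2) = 301.8
  E: 0 + 1(534.2) = 534.2
  F: 863 (inert)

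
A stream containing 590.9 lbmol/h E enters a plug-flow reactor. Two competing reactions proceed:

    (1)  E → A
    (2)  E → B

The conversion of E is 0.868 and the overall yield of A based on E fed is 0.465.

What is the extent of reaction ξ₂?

ξ₂ = 238 lbmol/h

Yield of A: 1ξ₁ / 590.9 = 0.465 → ξ₁ = 274.8 lbmol/h.
Conversion of E: 1ξ₁ + 1ξ₂ = 0.868 × 590.9 = 512.9 → ξ₂ = 238.1 lbmol/h.
Outlet amounts (n = n₀ + Σ ν·ξ):
  E: 590.9 − 1(274.8) − 1(238.1) = 78
  A: 0 + 1(274.8) = 274.8
  B: 0 + 1(238.1) = 238.1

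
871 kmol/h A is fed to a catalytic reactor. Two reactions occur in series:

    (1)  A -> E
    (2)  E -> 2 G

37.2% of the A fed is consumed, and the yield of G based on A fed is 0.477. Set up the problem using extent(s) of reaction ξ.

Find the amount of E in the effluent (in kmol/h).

116 kmol/h

Conversion of A: A consumed = 1ξ₁ = 0.372 × 871 → ξ₁ = 324 kmol/h.
Yield of G: 2ξ₂ / 871 = 0.477 → ξ₂ = 207.7 kmol/h.
Outlet amounts (n = n₀ + Σ ν·ξ):
  A: 871 − 1(324) = 547
  E: 0 + 1(324) − 1(207.7) = 116.3
  G: 0 + 2(207.7) = 415.5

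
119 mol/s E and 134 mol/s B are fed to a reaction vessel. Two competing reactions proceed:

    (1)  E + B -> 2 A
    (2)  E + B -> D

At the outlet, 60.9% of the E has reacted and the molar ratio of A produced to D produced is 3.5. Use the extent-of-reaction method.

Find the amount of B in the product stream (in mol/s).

61.5 mol/s

Conversion of E: E consumed = 0.609 × 119 = 72.47 mol/s = 1ξ₁ + 1ξ₂.
Selectivity: 2ξ₁ / (1ξ₂) = 3.5 → ξ₁ = 1.75 ξ₂.
Substitute: (1·1.75 + 1) ξ₂ = 72.47 → ξ₂ = 26.35 mol/s, ξ₁ = 46.12 mol/s.
Outlet amounts (n = n₀ + Σ ν·ξ):
  E: 119 − 1(46.12) − 1(26.35) = 46.53
  B: 134 − 1(46.12) − 1(26.35) = 61.53
  A: 0 + 2(46.12) = 92.24
  D: 0 + 1(26.35) = 26.35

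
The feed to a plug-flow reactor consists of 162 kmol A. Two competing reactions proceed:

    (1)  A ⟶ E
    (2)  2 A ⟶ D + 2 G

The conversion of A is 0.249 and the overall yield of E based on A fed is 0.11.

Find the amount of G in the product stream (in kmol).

Yield of E: 1ξ₁ / 162 = 0.11 → ξ₁ = 17.82 kmol.
Conversion of A: 1ξ₁ + 2ξ₂ = 0.249 × 162 = 40.34 → ξ₂ = 11.26 kmol.
Outlet amounts (n = n₀ + Σ ν·ξ):
  A: 162 − 1(17.82) − 2(11.26) = 121.7
  E: 0 + 1(17.82) = 17.82
  D: 0 + 1(11.26) = 11.26
  G: 0 + 2(11.26) = 22.52

22.5 kmol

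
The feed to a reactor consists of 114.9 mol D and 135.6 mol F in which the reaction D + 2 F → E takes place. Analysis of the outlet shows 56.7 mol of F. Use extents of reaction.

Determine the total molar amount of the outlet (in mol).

172 mol

For F: n = n₀ − 2ξ → 56.7 = 135.6 − 2ξ, giving ξ = 39.45 mol.
Outlet amounts (n = n₀ + ν ξ):
  D: 114.9 − 1(39.45) = 75.45
  F: 135.6 − 2(39.45) = 56.7
  E: 0 + 1(39.45) = 39.45
Total out = 75.45 + 56.7 + 39.45 = 171.6 mol.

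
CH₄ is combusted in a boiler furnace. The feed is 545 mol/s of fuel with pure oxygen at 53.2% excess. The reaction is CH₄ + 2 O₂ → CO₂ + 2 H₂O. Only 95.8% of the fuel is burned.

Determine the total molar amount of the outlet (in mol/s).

2210 mol/s

Stoichiometric O₂ = 2 × 545 = 1090 mol/s; O₂ fed = 1090 × 1.532 = 1670 mol/s.
Fuel reacted = 0.958 × 545 → ξ = 522.1 mol/s.
Outlet (n = n₀ + ν ξ):
  CH₄: 545 − 1(522.1) = 22.89
  O₂: 1670 − 2(522.1) = 625.7
  CO₂: 0 + 1(522.1) = 522.1
  H₂O: 0 + 2(522.1) = 1044
Total out = 22.89 + 625.7 + 522.1 + 1044 = 2215 mol/s.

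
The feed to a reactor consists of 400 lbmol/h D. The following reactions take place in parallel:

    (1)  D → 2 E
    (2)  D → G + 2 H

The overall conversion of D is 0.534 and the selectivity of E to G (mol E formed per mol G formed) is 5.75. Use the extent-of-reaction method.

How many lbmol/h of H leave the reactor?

Conversion of D: D consumed = 0.534 × 400 = 213.6 lbmol/h = 1ξ₁ + 1ξ₂.
Selectivity: 2ξ₁ / (1ξ₂) = 5.75 → ξ₁ = 2.875 ξ₂.
Substitute: (1·2.875 + 1) ξ₂ = 213.6 → ξ₂ = 55.12 lbmol/h, ξ₁ = 158.5 lbmol/h.
Outlet amounts (n = n₀ + Σ ν·ξ):
  D: 400 − 1(158.5) − 1(55.12) = 186.4
  E: 0 + 2(158.5) = 317
  G: 0 + 1(55.12) = 55.12
  H: 0 + 2(55.12) = 110.2

110 lbmol/h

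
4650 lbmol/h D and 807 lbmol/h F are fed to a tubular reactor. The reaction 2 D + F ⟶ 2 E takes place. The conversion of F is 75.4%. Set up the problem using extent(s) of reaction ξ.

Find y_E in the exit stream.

0.251

F reacted = 0.754 × 807 = 608.5 lbmol/h; ν_F = −1, so ξ = 608.5/1 = 608.5 lbmol/h.
Outlet amounts (n = n₀ + ν ξ):
  D: 4650 − 2(608.5) = 3433
  F: 807 − 1(608.5) = 198.5
  E: 0 + 2(608.5) = 1217
Total out = 4849 lbmol/h; y_E = 1217 / 4849 = 0.251.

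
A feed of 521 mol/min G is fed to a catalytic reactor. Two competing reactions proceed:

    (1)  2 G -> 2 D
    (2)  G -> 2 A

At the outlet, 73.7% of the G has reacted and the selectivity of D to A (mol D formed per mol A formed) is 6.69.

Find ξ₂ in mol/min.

ξ₂ = 26.7 mol/min

Conversion of G: G consumed = 0.737 × 521 = 384 mol/min = 2ξ₁ + 1ξ₂.
Selectivity: 2ξ₁ / (2ξ₂) = 6.69 → ξ₁ = 6.69 ξ₂.
Substitute: (2·6.69 + 1) ξ₂ = 384 → ξ₂ = 26.7 mol/min, ξ₁ = 178.6 mol/min.
Outlet amounts (n = n₀ + Σ ν·ξ):
  G: 521 − 2(178.6) − 1(26.7) = 137
  D: 0 + 2(178.6) = 357.3
  A: 0 + 2(26.7) = 53.4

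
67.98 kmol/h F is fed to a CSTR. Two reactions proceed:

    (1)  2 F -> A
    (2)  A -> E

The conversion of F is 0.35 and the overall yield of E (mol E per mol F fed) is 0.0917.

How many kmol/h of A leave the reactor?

Conversion of F: F consumed = 2ξ₁ = 0.35 × 67.98 → ξ₁ = 11.9 kmol/h.
Yield of E: 1ξ₂ / 67.98 = 0.0917 → ξ₂ = 6.234 kmol/h.
Outlet amounts (n = n₀ + Σ ν·ξ):
  F: 67.98 − 2(11.9) = 44.19
  A: 0 + 1(11.9) − 1(6.234) = 5.663
  E: 0 + 1(6.234) = 6.234

5.66 kmol/h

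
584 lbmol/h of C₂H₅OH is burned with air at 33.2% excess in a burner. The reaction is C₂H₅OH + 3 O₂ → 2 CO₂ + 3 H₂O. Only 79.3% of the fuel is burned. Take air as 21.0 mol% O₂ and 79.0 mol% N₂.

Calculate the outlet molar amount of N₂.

8780 lbmol/h

Stoichiometric O₂ = 3 × 584 = 1752 lbmol/h; O₂ fed = 1752 × 1.332 = 2334 lbmol/h.
N₂ fed = 2334 × 79/21 = 8779 lbmol/h.
Fuel reacted = 0.793 × 584 → ξ = 463.1 lbmol/h.
Outlet (n = n₀ + ν ξ):
  C₂H₅OH: 584 − 1(463.1) = 120.9
  O₂: 2334 − 3(463.1) = 944.3
  N₂: 8779 (inert)
  CO₂: 0 + 2(463.1) = 926.2
  H₂O: 0 + 3(463.1) = 1389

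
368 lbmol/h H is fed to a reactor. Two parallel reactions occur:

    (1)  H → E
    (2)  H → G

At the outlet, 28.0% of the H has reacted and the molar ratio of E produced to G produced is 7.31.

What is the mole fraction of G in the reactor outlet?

0.0337

Conversion of H: H consumed = 0.28 × 368 = 103 lbmol/h = 1ξ₁ + 1ξ₂.
Selectivity: 1ξ₁ / (1ξ₂) = 7.31 → ξ₁ = 7.31 ξ₂.
Substitute: (1·7.31 + 1) ξ₂ = 103 → ξ₂ = 12.4 lbmol/h, ξ₁ = 90.64 lbmol/h.
Outlet amounts (n = n₀ + Σ ν·ξ):
  H: 368 − 1(90.64) − 1(12.4) = 265
  E: 0 + 1(90.64) = 90.64
  G: 0 + 1(12.4) = 12.4
Total out = 368 lbmol/h; y_G = 12.4 / 368 = 0.03369.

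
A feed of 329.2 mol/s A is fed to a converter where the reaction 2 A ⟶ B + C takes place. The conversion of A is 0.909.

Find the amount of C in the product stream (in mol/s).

A reacted = 0.909 × 329.2 = 299.2 mol/s; ν_A = −2, so ξ = 299.2/2 = 149.6 mol/s.
Outlet amounts (n = n₀ + ν ξ):
  A: 329.2 − 2(149.6) = 29.96
  B: 0 + 1(149.6) = 149.6
  C: 0 + 1(149.6) = 149.6

150 mol/s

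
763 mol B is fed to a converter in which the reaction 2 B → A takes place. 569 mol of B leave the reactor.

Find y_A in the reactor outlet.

For B: n = n₀ − 2ξ → 569 = 763 − 2ξ, giving ξ = 97 mol.
Outlet amounts (n = n₀ + ν ξ):
  B: 763 − 2(97) = 569
  A: 0 + 1(97) = 97
Total out = 666 mol; y_A = 97 / 666 = 0.1456.

0.146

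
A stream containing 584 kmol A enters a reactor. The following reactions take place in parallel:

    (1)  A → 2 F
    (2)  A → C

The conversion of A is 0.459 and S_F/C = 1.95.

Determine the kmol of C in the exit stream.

136 kmol

Conversion of A: A consumed = 0.459 × 584 = 268.1 kmol = 1ξ₁ + 1ξ₂.
Selectivity: 2ξ₁ / (1ξ₂) = 1.95 → ξ₁ = 0.975 ξ₂.
Substitute: (1·0.975 + 1) ξ₂ = 268.1 → ξ₂ = 135.7 kmol, ξ₁ = 132.3 kmol.
Outlet amounts (n = n₀ + Σ ν·ξ):
  A: 584 − 1(132.3) − 1(135.7) = 315.9
  F: 0 + 2(132.3) = 264.7
  C: 0 + 1(135.7) = 135.7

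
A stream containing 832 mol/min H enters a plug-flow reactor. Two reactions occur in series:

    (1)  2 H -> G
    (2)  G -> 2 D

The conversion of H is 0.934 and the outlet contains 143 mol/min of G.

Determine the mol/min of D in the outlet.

491 mol/min

Conversion of H: H consumed = 2ξ₁ = 0.934 × 832 → ξ₁ = 388.5 mol/min.
G balance: n_G = 0 + 1ξ₁ − 1ξ₂ = 143 → ξ₂ = (1·388.5 − 143)/1 = 245.5 mol/min.
Outlet amounts (n = n₀ + Σ ν·ξ):
  H: 832 − 2(388.5) = 54.91
  G: 0 + 1(388.5) − 1(245.5) = 143
  D: 0 + 2(245.5) = 491.1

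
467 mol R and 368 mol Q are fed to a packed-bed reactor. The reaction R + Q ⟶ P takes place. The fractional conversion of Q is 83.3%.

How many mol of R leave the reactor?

160 mol

Q reacted = 0.833 × 368 = 306.5 mol; ν_Q = −1, so ξ = 306.5/1 = 306.5 mol.
Outlet amounts (n = n₀ + ν ξ):
  R: 467 − 1(306.5) = 160.5
  Q: 368 − 1(306.5) = 61.46
  P: 0 + 1(306.5) = 306.5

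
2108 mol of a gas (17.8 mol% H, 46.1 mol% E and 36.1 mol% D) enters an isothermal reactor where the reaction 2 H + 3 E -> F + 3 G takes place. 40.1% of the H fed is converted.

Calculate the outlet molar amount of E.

H reacted = 0.401 × 375.2 = 150.5 mol; ν_H = −2, so ξ = 150.5/2 = 75.23 mol.
Outlet amounts (n = n₀ + ν ξ):
  H: 375.2 − 2(75.23) = 224.8
  E: 971.8 − 3(75.23) = 746.1
  F: 0 + 1(75.23) = 75.23
  G: 0 + 3(75.23) = 225.7
  D: 761 (inert)

746 mol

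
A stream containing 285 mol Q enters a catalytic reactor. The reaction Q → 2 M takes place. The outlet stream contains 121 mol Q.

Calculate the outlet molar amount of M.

328 mol

For Q: n = n₀ − 1ξ → 121 = 285 − 1ξ, giving ξ = 164 mol.
Outlet amounts (n = n₀ + ν ξ):
  Q: 285 − 1(164) = 121
  M: 0 + 2(164) = 328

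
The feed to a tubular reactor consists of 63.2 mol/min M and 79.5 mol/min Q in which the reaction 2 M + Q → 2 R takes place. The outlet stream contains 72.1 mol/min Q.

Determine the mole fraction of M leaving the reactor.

0.358

For Q: n = n₀ − 1ξ → 72.1 = 79.5 − 1ξ, giving ξ = 7.4 mol/min.
Outlet amounts (n = n₀ + ν ξ):
  M: 63.2 − 2(7.4) = 48.4
  Q: 79.5 − 1(7.4) = 72.1
  R: 0 + 2(7.4) = 14.8
Total out = 135.3 mol/min; y_M = 48.4 / 135.3 = 0.3577.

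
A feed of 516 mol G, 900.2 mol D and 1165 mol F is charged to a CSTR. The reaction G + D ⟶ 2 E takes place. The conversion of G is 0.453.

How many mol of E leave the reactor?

467 mol

G reacted = 0.453 × 516 = 233.7 mol; ν_G = −1, so ξ = 233.7/1 = 233.7 mol.
Outlet amounts (n = n₀ + ν ξ):
  G: 516 − 1(233.7) = 282.3
  D: 900.2 − 1(233.7) = 666.5
  E: 0 + 2(233.7) = 467.5
  F: 1165 (inert)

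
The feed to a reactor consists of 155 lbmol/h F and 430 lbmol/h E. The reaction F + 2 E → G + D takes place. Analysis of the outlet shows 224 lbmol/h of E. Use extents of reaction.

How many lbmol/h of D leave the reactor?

103 lbmol/h

For E: n = n₀ − 2ξ → 224 = 430 − 2ξ, giving ξ = 103 lbmol/h.
Outlet amounts (n = n₀ + ν ξ):
  F: 155 − 1(103) = 52
  E: 430 − 2(103) = 224
  G: 0 + 1(103) = 103
  D: 0 + 1(103) = 103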